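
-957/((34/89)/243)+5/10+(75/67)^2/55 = -510999105544/839443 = -608735.92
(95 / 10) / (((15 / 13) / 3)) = 247 / 10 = 24.70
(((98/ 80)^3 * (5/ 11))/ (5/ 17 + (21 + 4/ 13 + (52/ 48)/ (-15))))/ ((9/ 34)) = 0.15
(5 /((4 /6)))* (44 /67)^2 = 14520 /4489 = 3.23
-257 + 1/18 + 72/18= -4553/18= -252.94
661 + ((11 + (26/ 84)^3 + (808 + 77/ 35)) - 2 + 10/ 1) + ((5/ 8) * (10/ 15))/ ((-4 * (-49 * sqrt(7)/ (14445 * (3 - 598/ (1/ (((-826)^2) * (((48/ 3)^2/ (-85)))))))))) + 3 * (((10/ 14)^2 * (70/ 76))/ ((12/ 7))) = 1311820114/ 879795 + 502918413034545 * sqrt(7)/ 93296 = 14262103302.97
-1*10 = -10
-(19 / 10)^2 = -361 / 100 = -3.61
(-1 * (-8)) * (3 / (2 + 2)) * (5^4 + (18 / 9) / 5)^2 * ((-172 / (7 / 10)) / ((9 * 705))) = -6727352752 / 74025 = -90879.47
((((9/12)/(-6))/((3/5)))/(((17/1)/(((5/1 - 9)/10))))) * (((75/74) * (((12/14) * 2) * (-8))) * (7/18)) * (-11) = 550/1887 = 0.29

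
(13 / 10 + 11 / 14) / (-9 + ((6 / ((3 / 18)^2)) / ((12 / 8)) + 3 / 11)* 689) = 803 / 38267040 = 0.00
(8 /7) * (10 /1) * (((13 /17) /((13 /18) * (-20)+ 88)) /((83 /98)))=65520 /467041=0.14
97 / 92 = 1.05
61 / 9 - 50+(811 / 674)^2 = -170793875 / 4088484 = -41.77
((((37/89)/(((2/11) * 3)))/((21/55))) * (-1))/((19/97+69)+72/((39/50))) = -28227485/2283798384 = -0.01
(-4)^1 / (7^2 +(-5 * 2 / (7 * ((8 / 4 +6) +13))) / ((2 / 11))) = -147 / 1787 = -0.08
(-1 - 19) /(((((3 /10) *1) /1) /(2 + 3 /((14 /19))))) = -8500 /21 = -404.76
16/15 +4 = 76/15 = 5.07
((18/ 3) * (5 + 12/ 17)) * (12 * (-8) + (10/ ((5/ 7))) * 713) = 5753652/ 17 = 338450.12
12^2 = 144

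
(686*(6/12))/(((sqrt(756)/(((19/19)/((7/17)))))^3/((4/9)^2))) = 9826*sqrt(21)/964467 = 0.05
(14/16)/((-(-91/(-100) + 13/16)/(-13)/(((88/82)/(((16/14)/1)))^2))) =1037575/178186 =5.82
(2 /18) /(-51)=-1 /459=-0.00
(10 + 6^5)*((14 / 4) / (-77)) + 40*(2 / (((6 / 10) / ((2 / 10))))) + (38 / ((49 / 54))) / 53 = -27977287 / 85701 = -326.45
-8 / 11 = -0.73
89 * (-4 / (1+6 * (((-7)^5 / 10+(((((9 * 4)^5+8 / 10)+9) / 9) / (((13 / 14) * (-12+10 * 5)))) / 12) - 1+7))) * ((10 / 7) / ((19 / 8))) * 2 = -66643200 / 13250770729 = -0.01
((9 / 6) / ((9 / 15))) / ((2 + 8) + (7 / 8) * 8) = 0.15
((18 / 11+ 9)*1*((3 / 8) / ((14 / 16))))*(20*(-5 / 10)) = -3510 / 77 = -45.58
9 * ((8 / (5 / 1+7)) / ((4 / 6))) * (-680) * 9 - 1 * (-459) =-54621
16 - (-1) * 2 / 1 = 18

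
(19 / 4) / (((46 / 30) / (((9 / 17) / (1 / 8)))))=5130 / 391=13.12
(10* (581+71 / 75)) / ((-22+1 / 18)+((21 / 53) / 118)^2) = -10242629240016 / 38623589705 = -265.19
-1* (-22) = 22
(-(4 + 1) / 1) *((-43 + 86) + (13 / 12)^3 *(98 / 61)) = -11869625 / 52704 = -225.21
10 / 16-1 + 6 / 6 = 5 / 8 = 0.62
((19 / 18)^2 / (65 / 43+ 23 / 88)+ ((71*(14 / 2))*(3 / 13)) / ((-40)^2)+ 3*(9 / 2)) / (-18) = -160508440639 / 203459817600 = -0.79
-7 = -7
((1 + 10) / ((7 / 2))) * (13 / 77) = 26 / 49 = 0.53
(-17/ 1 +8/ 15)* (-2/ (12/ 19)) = 4693/ 90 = 52.14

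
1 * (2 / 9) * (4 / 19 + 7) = 1.60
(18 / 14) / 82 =9 / 574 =0.02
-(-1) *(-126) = -126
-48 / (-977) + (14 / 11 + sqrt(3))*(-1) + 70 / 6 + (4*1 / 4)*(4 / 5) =9.51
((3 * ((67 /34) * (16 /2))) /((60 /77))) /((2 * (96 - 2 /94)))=242473 /766870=0.32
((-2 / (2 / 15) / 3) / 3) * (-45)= 75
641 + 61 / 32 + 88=23389 / 32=730.91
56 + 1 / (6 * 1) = 337 / 6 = 56.17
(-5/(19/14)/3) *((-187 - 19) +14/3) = 42280/171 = 247.25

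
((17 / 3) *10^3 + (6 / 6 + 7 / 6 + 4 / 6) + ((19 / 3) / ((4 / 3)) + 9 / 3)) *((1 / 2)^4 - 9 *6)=-19597867 / 64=-306216.67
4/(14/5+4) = 10/17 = 0.59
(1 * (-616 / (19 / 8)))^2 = 24285184 / 361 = 67271.98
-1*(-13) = 13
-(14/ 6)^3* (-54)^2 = -37044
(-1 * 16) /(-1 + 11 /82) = 1312 /71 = 18.48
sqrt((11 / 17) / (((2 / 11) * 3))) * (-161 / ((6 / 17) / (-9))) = 1771 * sqrt(102) / 4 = 4471.56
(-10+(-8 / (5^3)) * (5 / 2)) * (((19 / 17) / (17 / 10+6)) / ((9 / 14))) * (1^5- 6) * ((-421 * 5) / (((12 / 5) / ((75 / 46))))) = -634920625 / 38709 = -16402.40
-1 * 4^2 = -16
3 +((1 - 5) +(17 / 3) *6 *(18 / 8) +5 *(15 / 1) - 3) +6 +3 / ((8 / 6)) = 623 / 4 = 155.75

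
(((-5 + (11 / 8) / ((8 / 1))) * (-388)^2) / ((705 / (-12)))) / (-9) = -969127 / 705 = -1374.65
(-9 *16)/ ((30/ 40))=-192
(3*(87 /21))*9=783 /7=111.86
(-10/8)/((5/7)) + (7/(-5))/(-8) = -63/40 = -1.58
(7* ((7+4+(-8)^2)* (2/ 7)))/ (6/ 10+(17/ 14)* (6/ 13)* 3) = 11375/ 173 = 65.75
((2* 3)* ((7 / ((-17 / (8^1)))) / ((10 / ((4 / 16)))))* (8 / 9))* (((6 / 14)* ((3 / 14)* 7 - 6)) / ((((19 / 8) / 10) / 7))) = 8064 / 323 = 24.97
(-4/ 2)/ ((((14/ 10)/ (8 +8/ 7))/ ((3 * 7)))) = -1920/ 7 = -274.29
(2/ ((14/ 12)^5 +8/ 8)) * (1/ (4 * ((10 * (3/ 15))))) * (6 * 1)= 11664/ 24583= 0.47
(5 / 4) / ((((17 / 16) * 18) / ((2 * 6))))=40 / 51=0.78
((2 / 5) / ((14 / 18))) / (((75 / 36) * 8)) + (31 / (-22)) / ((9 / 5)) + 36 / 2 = 2988221 / 173250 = 17.25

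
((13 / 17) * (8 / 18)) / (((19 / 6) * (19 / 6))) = 208 / 6137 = 0.03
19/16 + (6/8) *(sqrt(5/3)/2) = sqrt(15)/8 + 19/16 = 1.67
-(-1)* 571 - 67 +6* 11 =570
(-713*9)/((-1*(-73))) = -6417/73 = -87.90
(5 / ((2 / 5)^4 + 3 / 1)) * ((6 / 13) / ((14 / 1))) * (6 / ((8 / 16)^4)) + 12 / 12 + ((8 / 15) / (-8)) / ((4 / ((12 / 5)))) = 26629944 / 4302025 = 6.19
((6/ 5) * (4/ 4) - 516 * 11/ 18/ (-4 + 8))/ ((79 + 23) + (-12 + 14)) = -2329/ 3120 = -0.75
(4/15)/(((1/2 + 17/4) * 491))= 16/139935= 0.00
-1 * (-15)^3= 3375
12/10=6/5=1.20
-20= -20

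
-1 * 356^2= -126736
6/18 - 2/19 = 13/57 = 0.23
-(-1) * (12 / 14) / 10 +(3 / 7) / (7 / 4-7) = 1 / 245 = 0.00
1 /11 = 0.09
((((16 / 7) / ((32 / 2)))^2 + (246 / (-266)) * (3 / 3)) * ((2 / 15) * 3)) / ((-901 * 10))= 842 / 20970775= 0.00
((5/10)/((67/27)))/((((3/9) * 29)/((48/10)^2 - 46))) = -23247/48575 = -0.48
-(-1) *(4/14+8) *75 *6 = 26100/7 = 3728.57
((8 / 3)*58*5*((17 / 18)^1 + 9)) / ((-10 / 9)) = -20764 / 3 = -6921.33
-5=-5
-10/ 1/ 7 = -10/ 7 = -1.43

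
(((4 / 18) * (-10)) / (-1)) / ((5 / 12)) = 16 / 3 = 5.33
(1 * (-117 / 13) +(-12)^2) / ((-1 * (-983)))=135 / 983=0.14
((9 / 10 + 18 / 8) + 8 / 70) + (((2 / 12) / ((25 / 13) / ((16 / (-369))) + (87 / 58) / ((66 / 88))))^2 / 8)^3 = 155669449034197090617688674193 / 47688671476559283671856500460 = 3.26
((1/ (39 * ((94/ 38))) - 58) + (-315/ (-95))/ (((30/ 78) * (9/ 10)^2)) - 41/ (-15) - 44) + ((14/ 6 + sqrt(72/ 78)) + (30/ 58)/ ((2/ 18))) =-1236590672/ 15149745 + 2 * sqrt(39)/ 13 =-80.66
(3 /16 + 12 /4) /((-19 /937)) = -47787 /304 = -157.19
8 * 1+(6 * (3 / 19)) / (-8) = 7.88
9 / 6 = 3 / 2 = 1.50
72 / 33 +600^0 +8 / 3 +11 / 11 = 226 / 33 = 6.85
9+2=11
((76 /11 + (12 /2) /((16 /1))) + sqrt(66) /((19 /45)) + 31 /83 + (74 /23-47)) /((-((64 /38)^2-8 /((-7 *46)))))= 5111880935 /404904544-45885 *sqrt(66) /55436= 5.90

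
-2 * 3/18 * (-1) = 1/3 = 0.33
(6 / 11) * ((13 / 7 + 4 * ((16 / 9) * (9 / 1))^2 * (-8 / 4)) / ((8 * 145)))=-42969 / 44660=-0.96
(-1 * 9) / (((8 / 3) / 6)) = -20.25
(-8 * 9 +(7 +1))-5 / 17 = -1093 / 17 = -64.29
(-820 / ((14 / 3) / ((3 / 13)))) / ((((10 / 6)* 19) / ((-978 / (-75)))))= -721764 / 43225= -16.70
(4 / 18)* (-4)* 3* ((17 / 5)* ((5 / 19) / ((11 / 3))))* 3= -408 / 209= -1.95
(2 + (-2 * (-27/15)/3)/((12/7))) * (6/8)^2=243/160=1.52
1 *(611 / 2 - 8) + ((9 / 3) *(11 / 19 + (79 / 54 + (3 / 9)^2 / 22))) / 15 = 16811027 / 56430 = 297.91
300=300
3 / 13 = 0.23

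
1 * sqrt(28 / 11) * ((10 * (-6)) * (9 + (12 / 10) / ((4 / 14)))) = -144 * sqrt(77) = -1263.59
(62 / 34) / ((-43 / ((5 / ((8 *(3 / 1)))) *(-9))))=465 / 5848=0.08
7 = 7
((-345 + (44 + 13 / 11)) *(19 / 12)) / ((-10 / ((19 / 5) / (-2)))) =-90.20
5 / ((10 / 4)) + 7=9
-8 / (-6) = 4 / 3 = 1.33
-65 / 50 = -13 / 10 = -1.30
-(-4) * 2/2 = 4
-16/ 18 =-8/ 9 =-0.89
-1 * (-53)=53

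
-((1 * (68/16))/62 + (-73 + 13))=14863/248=59.93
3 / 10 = 0.30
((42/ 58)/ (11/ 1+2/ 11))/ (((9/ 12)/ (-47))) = -14476/ 3567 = -4.06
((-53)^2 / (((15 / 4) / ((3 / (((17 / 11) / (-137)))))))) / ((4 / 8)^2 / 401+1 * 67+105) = -27159973808 / 23450565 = -1158.18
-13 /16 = -0.81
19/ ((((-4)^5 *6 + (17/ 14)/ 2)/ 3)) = -0.01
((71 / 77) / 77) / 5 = 71 / 29645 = 0.00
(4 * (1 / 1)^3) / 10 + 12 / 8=19 / 10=1.90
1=1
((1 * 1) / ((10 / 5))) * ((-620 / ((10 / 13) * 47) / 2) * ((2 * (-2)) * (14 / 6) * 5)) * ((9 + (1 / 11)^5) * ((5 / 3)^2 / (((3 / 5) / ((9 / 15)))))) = 1022231665000 / 204373719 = 5001.78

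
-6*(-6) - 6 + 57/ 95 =153/ 5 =30.60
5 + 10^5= 100005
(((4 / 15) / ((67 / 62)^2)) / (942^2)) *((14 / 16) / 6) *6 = 0.00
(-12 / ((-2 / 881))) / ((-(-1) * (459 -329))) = 40.66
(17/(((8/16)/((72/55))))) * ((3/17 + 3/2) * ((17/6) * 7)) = 81396/55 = 1479.93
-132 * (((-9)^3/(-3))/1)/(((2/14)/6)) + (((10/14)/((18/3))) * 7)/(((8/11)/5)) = -64664941/48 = -1347186.27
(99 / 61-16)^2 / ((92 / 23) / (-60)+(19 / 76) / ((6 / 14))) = 400.06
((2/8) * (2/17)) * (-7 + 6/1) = -1/34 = -0.03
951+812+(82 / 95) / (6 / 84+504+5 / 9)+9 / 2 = 21352781639 / 12080770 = 1767.50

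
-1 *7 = -7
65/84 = 0.77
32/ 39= 0.82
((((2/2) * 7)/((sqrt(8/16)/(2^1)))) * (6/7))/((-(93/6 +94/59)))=-0.99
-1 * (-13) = 13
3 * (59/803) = 0.22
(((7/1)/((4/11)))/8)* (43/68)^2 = 142373/147968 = 0.96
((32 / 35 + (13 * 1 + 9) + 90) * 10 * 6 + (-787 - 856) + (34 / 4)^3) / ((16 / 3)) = 965325 / 896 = 1077.37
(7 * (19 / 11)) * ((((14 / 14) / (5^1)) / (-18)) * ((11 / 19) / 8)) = -0.01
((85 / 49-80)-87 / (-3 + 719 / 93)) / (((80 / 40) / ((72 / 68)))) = -18754731 / 366520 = -51.17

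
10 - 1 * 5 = 5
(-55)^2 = 3025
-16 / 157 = -0.10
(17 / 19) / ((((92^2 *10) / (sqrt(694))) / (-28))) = -119 *sqrt(694) / 402040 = -0.01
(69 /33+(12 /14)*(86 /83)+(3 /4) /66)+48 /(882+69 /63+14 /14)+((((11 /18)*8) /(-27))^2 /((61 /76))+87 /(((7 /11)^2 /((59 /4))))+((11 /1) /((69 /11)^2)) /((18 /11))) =20081209884622013554919 /6330576324937826808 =3172.10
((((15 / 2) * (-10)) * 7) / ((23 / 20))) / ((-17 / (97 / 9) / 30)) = 3395000 / 391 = 8682.86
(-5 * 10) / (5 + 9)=-25 / 7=-3.57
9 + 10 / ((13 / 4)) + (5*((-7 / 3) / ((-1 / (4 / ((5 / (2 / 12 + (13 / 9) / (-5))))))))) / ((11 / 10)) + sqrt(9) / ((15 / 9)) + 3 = 27799 / 1755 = 15.84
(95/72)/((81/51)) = 1615/1944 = 0.83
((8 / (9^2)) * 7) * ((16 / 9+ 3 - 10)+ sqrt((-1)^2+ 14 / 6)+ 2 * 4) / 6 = 28 * sqrt(30) / 729+ 700 / 2187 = 0.53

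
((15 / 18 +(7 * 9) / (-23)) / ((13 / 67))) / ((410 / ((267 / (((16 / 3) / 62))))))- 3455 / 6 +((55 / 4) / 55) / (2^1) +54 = -3507445831 / 5884320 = -596.07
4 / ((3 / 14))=18.67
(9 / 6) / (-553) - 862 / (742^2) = -46519 / 10873639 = -0.00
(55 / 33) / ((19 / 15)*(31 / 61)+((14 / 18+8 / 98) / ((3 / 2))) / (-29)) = 19503225 / 7301531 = 2.67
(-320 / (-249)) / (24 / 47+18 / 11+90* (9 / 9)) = 4136 / 296559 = 0.01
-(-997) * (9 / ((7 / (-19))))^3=-4985210367 / 343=-14534141.01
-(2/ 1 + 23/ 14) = -51/ 14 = -3.64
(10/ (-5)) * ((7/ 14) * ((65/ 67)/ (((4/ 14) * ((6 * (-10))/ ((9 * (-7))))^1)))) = -1911/ 536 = -3.57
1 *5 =5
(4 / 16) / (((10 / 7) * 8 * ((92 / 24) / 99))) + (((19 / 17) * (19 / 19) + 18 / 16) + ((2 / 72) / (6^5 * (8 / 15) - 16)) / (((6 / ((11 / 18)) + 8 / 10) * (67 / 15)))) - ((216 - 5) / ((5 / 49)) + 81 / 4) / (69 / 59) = -2253362036607069 / 1264068541952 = -1782.63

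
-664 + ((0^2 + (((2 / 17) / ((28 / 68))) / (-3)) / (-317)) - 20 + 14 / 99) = -150230672 / 219681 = -683.86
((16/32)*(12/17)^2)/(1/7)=1.74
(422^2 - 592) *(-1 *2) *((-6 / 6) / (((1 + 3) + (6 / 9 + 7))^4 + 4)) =28753704 / 1500949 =19.16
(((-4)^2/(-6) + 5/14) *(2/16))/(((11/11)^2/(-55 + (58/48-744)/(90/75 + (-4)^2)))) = 19657535/693504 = 28.35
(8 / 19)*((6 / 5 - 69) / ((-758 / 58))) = 78648 / 36005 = 2.18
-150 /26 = -75 /13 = -5.77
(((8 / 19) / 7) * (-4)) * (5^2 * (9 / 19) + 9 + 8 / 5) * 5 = -27.00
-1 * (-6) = 6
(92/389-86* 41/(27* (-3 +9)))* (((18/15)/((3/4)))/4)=-271342/31509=-8.61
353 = 353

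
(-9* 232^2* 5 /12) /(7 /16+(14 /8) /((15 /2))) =-48441600 /161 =-300879.50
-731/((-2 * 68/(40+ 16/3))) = 731/3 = 243.67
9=9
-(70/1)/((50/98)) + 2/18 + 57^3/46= 8049911/2070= 3888.85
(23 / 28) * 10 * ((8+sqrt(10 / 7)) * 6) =345 * sqrt(70) / 49+2760 / 7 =453.19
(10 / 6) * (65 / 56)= 325 / 168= 1.93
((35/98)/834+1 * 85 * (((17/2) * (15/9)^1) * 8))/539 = 37492935/2097788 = 17.87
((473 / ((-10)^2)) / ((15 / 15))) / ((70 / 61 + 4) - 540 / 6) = -28853 / 517600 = -0.06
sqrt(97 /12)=sqrt(291) /6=2.84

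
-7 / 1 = -7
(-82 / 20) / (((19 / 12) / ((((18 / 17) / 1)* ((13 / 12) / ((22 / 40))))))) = -19188 / 3553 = -5.40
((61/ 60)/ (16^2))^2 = 0.00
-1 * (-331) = 331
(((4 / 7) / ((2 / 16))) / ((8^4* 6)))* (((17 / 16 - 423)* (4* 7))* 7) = -47257 / 3072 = -15.38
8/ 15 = 0.53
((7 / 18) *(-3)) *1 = -7 / 6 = -1.17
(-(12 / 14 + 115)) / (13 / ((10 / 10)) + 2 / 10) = -4055 / 462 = -8.78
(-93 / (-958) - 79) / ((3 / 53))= -4006217 / 2874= -1393.95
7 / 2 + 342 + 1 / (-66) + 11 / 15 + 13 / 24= 457723 / 1320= 346.76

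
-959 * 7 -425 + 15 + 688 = -6435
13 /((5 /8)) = 104 /5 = 20.80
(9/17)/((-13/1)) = -9/221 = -0.04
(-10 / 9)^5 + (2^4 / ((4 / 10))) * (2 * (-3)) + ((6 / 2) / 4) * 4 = -14094613 / 59049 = -238.69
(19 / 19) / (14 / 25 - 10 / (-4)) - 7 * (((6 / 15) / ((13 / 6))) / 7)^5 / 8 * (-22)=139292994227314 / 426236241965625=0.33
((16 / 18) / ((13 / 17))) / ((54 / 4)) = 272 / 3159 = 0.09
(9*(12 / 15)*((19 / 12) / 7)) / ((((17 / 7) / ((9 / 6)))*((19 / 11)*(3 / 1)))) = 0.19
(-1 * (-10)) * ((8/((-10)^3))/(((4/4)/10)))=-4/5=-0.80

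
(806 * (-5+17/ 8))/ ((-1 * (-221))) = -713/ 68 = -10.49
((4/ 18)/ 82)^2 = 1/ 136161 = 0.00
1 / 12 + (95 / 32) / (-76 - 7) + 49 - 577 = -4206725 / 7968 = -527.95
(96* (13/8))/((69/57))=2964/23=128.87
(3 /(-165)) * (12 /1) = -12 /55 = -0.22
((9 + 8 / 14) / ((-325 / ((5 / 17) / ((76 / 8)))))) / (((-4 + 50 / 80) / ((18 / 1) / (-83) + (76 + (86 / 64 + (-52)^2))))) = 70701013 / 94099590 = 0.75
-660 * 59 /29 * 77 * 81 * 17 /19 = -4128769260 /551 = -7493229.15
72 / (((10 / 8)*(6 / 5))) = 48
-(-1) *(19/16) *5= 95/16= 5.94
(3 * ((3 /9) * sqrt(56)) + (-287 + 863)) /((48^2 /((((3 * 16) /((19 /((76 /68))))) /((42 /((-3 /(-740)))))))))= sqrt(14) /4226880 + 3 /44030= 0.00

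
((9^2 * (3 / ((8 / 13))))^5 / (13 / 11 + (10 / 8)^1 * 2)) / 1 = 42722415139816269 / 16384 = 2607569283436.05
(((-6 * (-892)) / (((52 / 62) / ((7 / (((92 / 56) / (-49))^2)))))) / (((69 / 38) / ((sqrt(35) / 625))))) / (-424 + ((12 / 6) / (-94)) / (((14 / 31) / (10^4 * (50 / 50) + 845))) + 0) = -2277625465376576 * sqrt(35) / 60815464360625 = -221.57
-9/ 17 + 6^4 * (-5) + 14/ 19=-2092973/ 323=-6479.79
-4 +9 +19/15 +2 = 124/15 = 8.27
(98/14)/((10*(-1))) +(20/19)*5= 4.56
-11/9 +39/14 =197/126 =1.56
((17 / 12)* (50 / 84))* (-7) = -425 / 72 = -5.90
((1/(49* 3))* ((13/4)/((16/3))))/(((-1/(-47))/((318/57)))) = 32383/29792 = 1.09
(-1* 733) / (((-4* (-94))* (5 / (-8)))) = 733 / 235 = 3.12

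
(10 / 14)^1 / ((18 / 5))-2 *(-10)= 2545 / 126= 20.20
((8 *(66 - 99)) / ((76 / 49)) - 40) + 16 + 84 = -2094 / 19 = -110.21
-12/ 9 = -4/ 3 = -1.33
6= 6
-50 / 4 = -12.50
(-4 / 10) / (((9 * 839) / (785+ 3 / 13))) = -20416 / 490815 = -0.04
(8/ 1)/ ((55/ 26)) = 208/ 55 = 3.78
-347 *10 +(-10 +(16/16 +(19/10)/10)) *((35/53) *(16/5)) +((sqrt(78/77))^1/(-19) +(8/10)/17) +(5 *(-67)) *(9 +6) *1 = -191768171/22525 - sqrt(6006)/1463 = -8513.62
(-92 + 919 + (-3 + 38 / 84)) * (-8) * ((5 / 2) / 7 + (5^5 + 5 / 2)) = -3032632660 / 147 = -20630154.15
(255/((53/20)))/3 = 1700/53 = 32.08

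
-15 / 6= -5 / 2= -2.50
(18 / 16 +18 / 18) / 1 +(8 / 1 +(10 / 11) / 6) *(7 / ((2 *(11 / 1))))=13703 / 2904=4.72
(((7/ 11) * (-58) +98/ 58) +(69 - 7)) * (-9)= -76887/ 319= -241.03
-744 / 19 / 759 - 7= -33897 / 4807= -7.05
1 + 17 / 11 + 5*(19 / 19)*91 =5033 / 11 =457.55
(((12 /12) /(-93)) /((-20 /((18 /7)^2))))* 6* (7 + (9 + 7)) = 3726 /7595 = 0.49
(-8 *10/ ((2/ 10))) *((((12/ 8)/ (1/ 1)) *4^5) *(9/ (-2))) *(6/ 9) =1843200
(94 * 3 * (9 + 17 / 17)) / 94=30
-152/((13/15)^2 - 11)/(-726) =-2850/139513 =-0.02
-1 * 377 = -377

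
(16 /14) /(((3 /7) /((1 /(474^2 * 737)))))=2 /124189659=0.00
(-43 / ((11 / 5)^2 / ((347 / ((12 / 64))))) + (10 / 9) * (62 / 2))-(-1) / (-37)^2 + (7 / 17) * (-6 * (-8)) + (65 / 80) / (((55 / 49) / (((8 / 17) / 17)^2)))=-10202674655089777 / 622582655805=-16387.66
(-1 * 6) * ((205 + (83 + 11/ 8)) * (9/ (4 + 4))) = -62505/ 32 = -1953.28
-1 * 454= -454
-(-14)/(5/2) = 28/5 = 5.60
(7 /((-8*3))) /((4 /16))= -1.17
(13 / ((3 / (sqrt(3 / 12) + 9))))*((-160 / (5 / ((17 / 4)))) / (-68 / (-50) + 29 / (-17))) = 7138300 / 441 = 16186.62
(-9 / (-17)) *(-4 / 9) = -4 / 17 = -0.24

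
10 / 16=5 / 8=0.62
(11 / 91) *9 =99 / 91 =1.09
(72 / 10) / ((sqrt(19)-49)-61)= -264 / 4027-12 * sqrt(19) / 20135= -0.07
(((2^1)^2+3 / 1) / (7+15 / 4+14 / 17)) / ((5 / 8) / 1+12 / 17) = 64736 / 142447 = 0.45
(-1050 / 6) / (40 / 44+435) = -55 / 137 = -0.40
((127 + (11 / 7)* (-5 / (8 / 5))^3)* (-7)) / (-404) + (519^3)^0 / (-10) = 1313041 / 1034240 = 1.27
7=7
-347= -347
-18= -18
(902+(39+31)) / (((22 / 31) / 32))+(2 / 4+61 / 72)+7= 34718675 / 792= 43836.71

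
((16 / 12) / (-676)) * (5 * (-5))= 25 / 507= 0.05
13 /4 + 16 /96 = 41 /12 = 3.42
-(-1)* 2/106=1/53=0.02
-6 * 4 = -24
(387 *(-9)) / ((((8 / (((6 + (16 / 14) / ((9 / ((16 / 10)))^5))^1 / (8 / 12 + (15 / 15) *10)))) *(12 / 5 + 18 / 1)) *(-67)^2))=-166634532971 / 62308038240000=-0.00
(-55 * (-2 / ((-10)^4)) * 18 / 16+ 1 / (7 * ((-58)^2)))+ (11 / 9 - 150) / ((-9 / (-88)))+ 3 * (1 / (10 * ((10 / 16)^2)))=-5546438754179 / 3814776000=-1453.94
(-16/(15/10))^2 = 1024/9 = 113.78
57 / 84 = 19 / 28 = 0.68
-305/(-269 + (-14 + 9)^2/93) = 28365/24992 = 1.13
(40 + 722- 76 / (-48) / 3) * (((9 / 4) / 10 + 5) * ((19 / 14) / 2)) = 109007921 / 40320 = 2703.57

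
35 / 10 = 7 / 2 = 3.50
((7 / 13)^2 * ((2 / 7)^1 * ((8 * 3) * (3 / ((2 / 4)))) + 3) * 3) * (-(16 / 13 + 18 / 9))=-272538 / 2197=-124.05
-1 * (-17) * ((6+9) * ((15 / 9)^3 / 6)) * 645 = 2284375 / 18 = 126909.72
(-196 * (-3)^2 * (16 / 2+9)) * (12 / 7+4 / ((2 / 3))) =-231336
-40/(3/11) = -440/3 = -146.67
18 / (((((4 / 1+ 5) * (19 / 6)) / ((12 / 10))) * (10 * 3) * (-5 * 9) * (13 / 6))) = -8 / 30875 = -0.00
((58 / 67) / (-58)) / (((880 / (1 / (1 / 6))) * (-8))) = 3 / 235840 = 0.00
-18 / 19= -0.95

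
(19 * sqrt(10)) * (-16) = -304 * sqrt(10) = -961.33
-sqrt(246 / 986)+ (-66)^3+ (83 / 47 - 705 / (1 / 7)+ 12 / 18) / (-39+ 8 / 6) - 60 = -1526514424 / 5311 - sqrt(60639) / 493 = -287425.55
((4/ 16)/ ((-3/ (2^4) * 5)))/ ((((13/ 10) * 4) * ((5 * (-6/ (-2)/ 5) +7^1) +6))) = -0.00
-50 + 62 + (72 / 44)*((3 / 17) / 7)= 15762 / 1309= 12.04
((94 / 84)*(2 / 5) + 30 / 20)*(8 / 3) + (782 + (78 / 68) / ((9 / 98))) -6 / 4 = 8548549 / 10710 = 798.18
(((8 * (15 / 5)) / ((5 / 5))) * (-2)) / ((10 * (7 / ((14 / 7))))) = -48 / 35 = -1.37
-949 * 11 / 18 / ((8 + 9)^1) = -10439 / 306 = -34.11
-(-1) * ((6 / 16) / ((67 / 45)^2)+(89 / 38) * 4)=9.54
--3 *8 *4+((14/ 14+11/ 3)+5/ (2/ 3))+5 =679/ 6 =113.17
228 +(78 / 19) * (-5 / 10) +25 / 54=232297 / 1026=226.41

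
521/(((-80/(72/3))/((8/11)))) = -6252/55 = -113.67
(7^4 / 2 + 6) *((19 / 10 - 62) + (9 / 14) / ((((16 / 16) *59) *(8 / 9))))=-4790526487 / 66080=-72495.86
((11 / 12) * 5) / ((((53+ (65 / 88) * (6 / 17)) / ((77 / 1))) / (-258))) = -68107270 / 39839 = -1709.56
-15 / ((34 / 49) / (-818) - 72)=300615 / 1442969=0.21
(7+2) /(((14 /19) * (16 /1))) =171 /224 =0.76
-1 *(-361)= 361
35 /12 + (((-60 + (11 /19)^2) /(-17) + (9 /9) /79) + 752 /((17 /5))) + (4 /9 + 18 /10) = 20059449007 /87268140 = 229.86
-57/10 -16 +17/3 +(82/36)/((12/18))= -757/60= -12.62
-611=-611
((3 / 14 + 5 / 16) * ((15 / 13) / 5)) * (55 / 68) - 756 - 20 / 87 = -6513087391 / 8613696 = -756.13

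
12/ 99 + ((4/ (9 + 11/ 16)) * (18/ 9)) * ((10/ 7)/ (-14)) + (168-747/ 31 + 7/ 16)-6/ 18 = 144.04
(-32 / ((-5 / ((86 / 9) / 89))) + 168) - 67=407257 / 4005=101.69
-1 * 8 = -8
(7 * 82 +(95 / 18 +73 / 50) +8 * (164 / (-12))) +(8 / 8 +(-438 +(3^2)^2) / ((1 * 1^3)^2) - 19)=96.40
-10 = -10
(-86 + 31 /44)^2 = 14085009 /1936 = 7275.31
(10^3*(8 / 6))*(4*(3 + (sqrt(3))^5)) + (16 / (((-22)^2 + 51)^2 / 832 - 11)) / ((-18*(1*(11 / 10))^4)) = 584154047632000 / 36509632137 + 48000*sqrt(3) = 99138.44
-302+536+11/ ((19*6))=234.10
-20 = -20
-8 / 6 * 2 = -8 / 3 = -2.67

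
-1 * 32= -32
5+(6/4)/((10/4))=28/5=5.60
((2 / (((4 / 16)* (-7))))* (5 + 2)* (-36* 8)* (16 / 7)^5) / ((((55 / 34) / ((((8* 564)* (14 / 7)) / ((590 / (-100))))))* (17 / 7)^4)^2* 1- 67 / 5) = -10728.31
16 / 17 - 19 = -307 / 17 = -18.06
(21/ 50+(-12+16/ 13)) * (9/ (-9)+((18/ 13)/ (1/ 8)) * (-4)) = 3962203/ 8450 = 468.90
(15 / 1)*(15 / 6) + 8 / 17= 1291 / 34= 37.97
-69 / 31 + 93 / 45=-74 / 465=-0.16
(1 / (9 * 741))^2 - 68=-68.00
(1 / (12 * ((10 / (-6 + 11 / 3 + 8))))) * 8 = 17 / 45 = 0.38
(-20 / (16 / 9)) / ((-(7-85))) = -15 / 104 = -0.14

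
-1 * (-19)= 19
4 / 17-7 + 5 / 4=-5.51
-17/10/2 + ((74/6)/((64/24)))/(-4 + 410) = -13619/16240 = -0.84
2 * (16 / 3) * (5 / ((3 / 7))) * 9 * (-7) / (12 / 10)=-19600 / 3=-6533.33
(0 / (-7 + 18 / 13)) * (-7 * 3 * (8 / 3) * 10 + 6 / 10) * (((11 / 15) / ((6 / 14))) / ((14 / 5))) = 0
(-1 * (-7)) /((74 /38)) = 3.59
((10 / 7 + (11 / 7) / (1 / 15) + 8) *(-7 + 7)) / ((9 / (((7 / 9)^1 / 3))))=0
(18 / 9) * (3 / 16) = 3 / 8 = 0.38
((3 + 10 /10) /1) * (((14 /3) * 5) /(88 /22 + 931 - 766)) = 280 /507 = 0.55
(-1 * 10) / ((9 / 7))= -70 / 9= -7.78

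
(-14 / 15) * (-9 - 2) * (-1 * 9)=-462 / 5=-92.40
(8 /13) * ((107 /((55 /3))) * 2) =5136 /715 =7.18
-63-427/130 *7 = -11179/130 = -85.99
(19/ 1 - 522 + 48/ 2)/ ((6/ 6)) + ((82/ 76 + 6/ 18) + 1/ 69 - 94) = -499555/ 874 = -571.57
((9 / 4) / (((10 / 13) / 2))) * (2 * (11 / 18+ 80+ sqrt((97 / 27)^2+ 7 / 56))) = 13 * sqrt(152002) / 120+ 18863 / 20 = 985.39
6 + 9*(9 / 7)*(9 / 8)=1065 / 56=19.02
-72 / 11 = -6.55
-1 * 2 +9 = 7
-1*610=-610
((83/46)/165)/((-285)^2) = 83/616497750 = 0.00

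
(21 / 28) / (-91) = -3 / 364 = -0.01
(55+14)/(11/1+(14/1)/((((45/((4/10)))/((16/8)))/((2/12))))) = 6.25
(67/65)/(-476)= -67/30940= -0.00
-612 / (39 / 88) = -17952 / 13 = -1380.92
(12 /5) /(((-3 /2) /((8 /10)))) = -32 /25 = -1.28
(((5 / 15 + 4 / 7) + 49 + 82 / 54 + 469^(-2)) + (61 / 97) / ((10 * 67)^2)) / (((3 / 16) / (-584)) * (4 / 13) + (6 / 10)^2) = 22490401650050776 / 157405785959583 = 142.88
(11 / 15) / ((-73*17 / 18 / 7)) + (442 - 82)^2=804167538 / 6205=129599.93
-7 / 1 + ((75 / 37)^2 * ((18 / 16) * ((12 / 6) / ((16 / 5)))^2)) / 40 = -38998843 / 5607424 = -6.95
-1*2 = -2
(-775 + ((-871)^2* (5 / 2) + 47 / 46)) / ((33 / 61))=3504410.30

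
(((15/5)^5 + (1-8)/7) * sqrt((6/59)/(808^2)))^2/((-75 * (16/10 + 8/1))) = -14641/1155569280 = -0.00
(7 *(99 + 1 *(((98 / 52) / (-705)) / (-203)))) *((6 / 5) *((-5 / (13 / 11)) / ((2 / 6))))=-12156475947 / 1151735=-10554.92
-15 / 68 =-0.22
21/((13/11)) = 231/13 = 17.77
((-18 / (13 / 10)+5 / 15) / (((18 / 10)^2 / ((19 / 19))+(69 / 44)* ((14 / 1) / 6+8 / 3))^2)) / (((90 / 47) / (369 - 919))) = 96963350000 / 3067569063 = 31.61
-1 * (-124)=124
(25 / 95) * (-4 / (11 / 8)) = -160 / 209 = -0.77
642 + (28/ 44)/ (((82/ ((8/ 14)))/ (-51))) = 289440/ 451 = 641.77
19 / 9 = 2.11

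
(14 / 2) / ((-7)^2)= 1 / 7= 0.14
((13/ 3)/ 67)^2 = 169/ 40401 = 0.00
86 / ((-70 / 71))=-3053 / 35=-87.23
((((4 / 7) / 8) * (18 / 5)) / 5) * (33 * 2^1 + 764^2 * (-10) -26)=-10506456 / 35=-300184.46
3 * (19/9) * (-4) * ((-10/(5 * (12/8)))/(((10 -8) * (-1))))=-152/9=-16.89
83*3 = 249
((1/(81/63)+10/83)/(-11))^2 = 3721/558009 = 0.01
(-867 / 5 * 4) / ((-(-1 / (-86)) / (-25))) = -1491240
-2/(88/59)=-59/44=-1.34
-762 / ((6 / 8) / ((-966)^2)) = -948086496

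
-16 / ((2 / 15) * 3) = -40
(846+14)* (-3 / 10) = -258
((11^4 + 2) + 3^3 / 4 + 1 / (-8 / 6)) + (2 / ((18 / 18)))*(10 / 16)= 58601 / 4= 14650.25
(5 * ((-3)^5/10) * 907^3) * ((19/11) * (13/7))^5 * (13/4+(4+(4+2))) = -8834638238445890942216379/21654273256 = -407985903475101.64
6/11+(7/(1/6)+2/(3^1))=1426/33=43.21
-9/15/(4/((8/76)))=-3/190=-0.02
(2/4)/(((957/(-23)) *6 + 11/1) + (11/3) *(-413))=-69/241912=-0.00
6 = 6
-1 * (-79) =79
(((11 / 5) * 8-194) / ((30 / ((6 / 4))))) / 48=-147 / 800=-0.18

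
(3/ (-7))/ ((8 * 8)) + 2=893/ 448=1.99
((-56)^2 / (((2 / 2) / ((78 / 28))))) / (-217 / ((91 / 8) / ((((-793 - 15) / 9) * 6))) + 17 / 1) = 340704 / 401431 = 0.85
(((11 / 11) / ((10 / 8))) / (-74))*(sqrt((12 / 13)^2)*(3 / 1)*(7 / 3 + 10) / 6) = -0.06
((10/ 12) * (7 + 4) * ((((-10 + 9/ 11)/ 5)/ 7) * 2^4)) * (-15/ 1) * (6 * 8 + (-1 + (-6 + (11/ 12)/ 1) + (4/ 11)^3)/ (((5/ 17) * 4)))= 1383134905/ 55902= 24742.14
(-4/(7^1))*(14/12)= -0.67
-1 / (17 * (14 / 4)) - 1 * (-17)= 2021 / 119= 16.98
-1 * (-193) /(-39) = -193 /39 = -4.95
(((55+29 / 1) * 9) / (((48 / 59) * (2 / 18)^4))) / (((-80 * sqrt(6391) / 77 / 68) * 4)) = -414583029 * sqrt(6391) / 26560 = -1247865.73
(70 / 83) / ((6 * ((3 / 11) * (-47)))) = -385 / 35109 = -0.01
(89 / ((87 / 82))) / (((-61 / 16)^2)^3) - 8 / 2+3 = -4359832447039 / 4482272569407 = -0.97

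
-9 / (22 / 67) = -603 / 22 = -27.41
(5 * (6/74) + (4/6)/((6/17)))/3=764/999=0.76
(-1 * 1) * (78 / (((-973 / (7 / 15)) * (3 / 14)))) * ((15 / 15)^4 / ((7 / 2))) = 104 / 2085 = 0.05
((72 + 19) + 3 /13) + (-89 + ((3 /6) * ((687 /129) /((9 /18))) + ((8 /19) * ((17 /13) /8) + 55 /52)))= 368883 /42484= 8.68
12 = 12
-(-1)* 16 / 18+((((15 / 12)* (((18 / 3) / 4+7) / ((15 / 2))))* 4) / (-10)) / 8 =589 / 720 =0.82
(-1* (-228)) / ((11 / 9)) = 2052 / 11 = 186.55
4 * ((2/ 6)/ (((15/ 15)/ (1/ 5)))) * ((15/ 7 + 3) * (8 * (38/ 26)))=7296/ 455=16.04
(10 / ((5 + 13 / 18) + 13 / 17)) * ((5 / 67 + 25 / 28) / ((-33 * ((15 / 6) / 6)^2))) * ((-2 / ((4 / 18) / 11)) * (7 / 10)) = 11996424 / 664975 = 18.04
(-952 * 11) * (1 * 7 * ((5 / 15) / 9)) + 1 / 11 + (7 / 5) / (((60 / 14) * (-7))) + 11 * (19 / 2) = -19382359 / 7425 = -2610.42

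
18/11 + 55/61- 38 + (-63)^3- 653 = -250735.46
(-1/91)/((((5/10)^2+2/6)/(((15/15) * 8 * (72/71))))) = -6912/45227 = -0.15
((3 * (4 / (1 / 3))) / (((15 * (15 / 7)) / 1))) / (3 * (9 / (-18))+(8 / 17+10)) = 952 / 7625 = 0.12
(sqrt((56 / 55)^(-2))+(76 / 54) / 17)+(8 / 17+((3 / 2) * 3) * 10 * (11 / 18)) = 746329 / 25704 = 29.04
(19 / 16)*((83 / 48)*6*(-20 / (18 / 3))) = -7885 / 192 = -41.07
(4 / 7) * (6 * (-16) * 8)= -3072 / 7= -438.86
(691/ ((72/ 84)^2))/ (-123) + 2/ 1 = -25003/ 4428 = -5.65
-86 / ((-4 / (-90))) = -1935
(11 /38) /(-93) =-11 /3534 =-0.00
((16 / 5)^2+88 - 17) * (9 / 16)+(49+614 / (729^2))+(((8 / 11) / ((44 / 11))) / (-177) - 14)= 11133212918111 / 137962083600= 80.70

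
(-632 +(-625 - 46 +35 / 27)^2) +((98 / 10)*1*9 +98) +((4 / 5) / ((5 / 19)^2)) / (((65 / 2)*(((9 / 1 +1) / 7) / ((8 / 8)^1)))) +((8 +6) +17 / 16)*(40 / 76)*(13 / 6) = 4034083520146403 / 9003150000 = 448074.68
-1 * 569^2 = -323761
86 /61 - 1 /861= 73985 /52521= 1.41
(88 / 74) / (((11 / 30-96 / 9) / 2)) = -880 / 3811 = -0.23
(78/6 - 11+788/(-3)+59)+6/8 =-2411/12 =-200.92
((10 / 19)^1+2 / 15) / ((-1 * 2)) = -94 / 285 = -0.33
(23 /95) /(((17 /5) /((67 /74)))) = 0.06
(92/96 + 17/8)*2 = 37/6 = 6.17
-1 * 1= -1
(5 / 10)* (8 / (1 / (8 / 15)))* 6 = 64 / 5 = 12.80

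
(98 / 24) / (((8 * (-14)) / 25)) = -175 / 192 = -0.91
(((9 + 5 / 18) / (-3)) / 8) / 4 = -167 / 1728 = -0.10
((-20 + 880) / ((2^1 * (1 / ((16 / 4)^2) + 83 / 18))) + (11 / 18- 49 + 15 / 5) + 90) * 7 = 11584853 / 12114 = 956.32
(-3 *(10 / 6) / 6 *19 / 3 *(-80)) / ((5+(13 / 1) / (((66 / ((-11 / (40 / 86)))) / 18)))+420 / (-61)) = -4636000 / 941373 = -4.92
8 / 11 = 0.73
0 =0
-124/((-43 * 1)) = 124/43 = 2.88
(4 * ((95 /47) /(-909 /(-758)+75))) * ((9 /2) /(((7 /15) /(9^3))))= 4724576100 /6334237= 745.88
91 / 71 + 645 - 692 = -3246 / 71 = -45.72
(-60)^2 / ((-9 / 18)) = -7200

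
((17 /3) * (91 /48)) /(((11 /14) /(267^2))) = 974733.06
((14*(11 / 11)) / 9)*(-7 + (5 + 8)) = 28 / 3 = 9.33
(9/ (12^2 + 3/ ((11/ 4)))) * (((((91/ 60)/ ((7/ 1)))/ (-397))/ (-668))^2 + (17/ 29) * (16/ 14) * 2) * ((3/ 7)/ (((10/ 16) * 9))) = 757526846042796577/ 119625059503755792000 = 0.01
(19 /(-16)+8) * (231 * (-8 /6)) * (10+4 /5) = -226611 /10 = -22661.10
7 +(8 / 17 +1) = 144 / 17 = 8.47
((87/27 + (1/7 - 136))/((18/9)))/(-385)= 4178/24255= 0.17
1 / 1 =1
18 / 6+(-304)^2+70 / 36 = 1663577 / 18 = 92420.94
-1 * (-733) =733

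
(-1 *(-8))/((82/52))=5.07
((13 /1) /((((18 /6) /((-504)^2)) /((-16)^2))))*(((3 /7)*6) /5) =724598784 /5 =144919756.80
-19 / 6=-3.17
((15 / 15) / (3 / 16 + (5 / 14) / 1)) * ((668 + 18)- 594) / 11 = 10304 / 671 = 15.36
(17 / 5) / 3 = 17 / 15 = 1.13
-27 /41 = -0.66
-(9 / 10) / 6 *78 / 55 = -0.21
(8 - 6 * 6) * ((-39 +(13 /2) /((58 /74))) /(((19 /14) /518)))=180821368 /551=328169.45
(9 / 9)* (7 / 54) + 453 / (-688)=-9823 / 18576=-0.53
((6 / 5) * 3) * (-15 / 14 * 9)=-243 / 7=-34.71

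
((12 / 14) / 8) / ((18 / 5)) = 5 / 168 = 0.03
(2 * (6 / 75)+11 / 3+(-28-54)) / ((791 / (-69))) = 134849 / 19775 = 6.82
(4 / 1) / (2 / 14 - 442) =-28 / 3093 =-0.01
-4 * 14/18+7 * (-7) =-469/9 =-52.11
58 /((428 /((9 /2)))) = 261 /428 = 0.61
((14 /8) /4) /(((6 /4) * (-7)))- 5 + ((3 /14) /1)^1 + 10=869 /168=5.17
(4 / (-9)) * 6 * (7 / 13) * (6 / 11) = -112 / 143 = -0.78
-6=-6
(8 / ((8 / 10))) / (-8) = -5 / 4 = -1.25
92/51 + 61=3203/51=62.80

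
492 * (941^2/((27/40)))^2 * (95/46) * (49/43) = 478863807208811696000/240327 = 1992551012615360.30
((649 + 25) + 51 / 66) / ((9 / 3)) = 14845 / 66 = 224.92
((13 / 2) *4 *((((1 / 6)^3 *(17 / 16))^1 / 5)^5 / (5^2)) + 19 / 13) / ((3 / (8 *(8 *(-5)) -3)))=-118191114254045753025734059 / 751092301761085440000000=-157.36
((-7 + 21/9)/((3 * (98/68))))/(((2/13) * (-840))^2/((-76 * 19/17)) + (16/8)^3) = 0.01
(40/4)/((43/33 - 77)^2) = 5445/3120002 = 0.00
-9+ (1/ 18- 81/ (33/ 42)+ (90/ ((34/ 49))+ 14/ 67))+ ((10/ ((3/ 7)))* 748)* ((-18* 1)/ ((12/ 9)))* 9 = -478233410543/ 225522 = -2120562.12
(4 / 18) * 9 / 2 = 1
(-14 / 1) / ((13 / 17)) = -238 / 13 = -18.31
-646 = -646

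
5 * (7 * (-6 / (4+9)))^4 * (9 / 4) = 35006580 / 28561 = 1225.68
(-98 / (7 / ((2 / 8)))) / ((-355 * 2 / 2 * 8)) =7 / 5680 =0.00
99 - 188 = -89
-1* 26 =-26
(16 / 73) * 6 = 96 / 73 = 1.32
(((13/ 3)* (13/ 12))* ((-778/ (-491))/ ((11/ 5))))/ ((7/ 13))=4273165/ 680526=6.28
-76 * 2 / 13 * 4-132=-2324 / 13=-178.77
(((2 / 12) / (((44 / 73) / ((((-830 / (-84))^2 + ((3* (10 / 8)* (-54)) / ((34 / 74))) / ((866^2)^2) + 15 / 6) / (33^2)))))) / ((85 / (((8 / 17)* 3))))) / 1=0.00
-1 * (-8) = 8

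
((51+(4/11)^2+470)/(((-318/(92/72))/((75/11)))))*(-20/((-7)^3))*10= -604296250/72588747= -8.32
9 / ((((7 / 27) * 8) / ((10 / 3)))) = 405 / 28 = 14.46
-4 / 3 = -1.33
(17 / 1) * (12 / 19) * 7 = 1428 / 19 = 75.16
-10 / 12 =-5 / 6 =-0.83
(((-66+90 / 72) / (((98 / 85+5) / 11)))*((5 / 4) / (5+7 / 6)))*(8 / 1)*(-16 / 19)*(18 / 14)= 2019600 / 9937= 203.24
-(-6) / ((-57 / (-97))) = 194 / 19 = 10.21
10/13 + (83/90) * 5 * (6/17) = 1589/663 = 2.40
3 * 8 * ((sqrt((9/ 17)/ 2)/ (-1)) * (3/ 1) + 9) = 216 - 108 * sqrt(34)/ 17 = 178.96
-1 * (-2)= 2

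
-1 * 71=-71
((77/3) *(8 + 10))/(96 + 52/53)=12243/2570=4.76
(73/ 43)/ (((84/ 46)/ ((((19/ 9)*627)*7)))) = 6667309/ 774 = 8614.09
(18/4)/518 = 9/1036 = 0.01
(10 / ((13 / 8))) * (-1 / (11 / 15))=-1200 / 143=-8.39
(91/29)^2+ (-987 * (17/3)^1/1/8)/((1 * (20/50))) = -23386069/13456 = -1737.97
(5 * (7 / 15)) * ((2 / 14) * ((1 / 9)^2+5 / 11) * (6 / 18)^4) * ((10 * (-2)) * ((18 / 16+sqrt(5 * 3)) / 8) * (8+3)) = -1040 * sqrt(15) / 19683- 130 / 2187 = -0.26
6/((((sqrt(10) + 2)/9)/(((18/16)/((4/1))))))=-81/16 + 81 * sqrt(10)/32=2.94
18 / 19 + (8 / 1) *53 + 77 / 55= 40503 / 95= 426.35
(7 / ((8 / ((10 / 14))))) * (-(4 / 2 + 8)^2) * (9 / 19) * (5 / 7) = -5625 / 266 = -21.15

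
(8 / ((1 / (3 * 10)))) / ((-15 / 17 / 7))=-1904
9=9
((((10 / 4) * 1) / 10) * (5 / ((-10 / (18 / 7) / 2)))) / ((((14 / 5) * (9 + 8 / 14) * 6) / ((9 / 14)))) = -135 / 52528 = -0.00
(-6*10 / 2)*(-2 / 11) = 60 / 11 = 5.45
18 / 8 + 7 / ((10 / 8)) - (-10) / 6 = 571 / 60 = 9.52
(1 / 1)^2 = 1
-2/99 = -0.02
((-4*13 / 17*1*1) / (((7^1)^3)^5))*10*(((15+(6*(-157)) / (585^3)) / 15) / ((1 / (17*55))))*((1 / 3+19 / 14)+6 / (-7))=-44044343684 / 8773564883797313145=-0.00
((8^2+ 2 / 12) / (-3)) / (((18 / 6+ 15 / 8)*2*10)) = -77 / 351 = -0.22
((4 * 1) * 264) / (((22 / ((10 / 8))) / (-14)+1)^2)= 431200 / 27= 15970.37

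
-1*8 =-8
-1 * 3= -3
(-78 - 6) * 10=-840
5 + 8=13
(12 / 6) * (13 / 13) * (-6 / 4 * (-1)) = 3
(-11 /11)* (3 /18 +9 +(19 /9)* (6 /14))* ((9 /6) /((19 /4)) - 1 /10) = -2.17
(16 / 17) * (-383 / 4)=-1532 / 17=-90.12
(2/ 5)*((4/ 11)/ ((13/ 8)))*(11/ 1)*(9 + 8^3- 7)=506.09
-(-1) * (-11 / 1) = -11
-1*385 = -385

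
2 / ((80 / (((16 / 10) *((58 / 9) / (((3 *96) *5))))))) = 29 / 162000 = 0.00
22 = 22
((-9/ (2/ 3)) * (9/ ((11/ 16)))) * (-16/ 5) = 31104/ 55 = 565.53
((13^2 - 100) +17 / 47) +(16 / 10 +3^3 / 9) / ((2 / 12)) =22786 / 235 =96.96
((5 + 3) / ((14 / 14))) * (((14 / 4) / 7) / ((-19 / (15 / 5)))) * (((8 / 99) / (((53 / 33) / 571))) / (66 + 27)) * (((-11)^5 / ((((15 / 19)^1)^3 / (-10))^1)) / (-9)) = 2124646635584 / 29943675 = 70954.77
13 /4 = 3.25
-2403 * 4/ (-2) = 4806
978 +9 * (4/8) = 1965/2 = 982.50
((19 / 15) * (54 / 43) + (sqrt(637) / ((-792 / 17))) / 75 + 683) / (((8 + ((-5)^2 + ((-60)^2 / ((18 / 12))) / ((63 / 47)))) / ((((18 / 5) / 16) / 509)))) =27818343 / 167623778200 - 833 * sqrt(13) / 1715220056000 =0.00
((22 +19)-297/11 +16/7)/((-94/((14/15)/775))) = -38/182125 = -0.00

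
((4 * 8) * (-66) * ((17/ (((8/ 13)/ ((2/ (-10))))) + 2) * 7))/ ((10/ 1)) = 130284/ 25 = 5211.36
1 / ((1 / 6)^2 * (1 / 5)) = 180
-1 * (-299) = 299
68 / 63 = 1.08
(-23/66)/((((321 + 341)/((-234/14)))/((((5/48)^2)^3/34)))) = 4671875/14131354681737216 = 0.00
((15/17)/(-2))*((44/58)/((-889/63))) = 1485/62611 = 0.02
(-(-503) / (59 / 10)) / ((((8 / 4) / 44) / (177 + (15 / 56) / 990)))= 1645295395 / 4956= 331980.51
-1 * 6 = -6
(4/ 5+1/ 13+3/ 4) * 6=1269/ 130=9.76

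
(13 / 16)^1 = 13 / 16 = 0.81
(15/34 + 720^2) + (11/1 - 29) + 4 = 17625139/34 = 518386.44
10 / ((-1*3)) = -10 / 3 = -3.33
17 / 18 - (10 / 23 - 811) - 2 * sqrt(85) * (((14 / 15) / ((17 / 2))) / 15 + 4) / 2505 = 335965 / 414 - 30656 * sqrt(85) / 9581625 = 811.48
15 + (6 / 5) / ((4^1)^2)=603 / 40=15.08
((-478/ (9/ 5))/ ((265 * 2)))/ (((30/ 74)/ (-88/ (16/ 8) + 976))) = -8241676/ 7155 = -1151.88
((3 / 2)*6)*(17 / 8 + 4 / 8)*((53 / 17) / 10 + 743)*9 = 214943463 / 1360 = 158046.66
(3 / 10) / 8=3 / 80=0.04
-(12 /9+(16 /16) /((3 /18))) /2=-11 /3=-3.67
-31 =-31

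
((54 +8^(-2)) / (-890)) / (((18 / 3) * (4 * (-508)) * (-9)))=-3457 / 6250106880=-0.00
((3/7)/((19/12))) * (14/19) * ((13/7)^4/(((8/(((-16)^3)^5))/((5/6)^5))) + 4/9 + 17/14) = -3215682723933218398657804/23402547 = -137407382364544269.42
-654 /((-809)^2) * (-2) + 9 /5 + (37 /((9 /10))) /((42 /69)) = 14295586022 /206161515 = 69.34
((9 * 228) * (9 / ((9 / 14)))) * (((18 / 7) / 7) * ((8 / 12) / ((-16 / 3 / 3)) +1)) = 46170 / 7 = 6595.71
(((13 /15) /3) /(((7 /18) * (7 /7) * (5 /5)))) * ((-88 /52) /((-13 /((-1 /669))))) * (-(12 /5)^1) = 176 /507325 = 0.00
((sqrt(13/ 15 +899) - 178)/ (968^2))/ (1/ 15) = -1335/ 468512 +sqrt(202470)/ 937024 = -0.00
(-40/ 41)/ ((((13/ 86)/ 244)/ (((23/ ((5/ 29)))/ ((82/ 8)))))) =-447882496/ 21853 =-20495.24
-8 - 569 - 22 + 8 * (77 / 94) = -27845 / 47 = -592.45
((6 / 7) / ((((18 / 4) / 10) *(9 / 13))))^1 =520 / 189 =2.75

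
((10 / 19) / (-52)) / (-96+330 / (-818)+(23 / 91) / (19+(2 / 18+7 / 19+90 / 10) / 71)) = 72290750 / 688450336389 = 0.00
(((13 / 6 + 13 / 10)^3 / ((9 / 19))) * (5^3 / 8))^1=333944 / 243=1374.26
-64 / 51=-1.25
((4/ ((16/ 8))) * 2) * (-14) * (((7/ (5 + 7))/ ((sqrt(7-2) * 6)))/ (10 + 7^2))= -49 * sqrt(5)/ 2655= -0.04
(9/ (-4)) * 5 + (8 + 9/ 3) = -1/ 4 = -0.25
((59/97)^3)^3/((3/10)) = 0.04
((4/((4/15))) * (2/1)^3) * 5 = 600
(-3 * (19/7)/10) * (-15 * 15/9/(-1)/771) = -95/3598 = -0.03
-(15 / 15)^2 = -1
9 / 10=0.90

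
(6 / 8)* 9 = 27 / 4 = 6.75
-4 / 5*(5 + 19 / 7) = -216 / 35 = -6.17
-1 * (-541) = 541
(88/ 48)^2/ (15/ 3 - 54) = -121/ 1764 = -0.07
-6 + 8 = 2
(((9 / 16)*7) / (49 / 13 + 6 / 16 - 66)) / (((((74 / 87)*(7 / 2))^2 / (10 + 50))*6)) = -4427865 / 61647439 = -0.07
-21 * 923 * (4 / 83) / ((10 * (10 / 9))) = -174447 / 2075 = -84.07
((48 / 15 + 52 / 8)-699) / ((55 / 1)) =-6893 / 550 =-12.53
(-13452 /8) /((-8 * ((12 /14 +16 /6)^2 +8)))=1483083 /144064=10.29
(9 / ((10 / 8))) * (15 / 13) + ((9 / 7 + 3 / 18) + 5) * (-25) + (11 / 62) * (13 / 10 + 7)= -25647841 / 169260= -151.53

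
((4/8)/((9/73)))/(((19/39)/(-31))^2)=11855857/722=16420.85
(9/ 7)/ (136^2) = 9/ 129472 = 0.00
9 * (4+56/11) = 900/11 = 81.82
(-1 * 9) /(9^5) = -1 /6561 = -0.00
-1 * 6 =-6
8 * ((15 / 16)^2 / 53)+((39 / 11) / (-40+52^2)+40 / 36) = 7735163 / 6212448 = 1.25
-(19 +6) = -25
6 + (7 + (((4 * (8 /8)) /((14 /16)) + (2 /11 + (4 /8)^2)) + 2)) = 6161 /308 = 20.00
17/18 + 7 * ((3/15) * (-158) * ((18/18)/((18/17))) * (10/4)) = -1564/3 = -521.33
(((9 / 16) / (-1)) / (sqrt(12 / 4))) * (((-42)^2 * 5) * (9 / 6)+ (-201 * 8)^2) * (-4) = 3376062.34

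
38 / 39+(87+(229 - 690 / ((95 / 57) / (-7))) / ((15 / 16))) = 667571 / 195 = 3423.44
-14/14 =-1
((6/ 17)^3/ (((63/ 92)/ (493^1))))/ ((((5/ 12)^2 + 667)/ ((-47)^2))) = 20368323072/ 194355679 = 104.80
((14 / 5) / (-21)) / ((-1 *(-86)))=-1 / 645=-0.00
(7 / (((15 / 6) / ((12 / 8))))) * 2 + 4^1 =62 / 5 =12.40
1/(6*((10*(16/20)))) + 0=1/48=0.02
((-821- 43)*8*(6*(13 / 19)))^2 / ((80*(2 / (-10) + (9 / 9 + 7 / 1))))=465813504 / 361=1290342.12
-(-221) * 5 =1105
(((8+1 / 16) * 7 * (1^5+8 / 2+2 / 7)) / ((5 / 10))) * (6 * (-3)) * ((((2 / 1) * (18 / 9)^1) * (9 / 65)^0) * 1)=-42957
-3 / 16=-0.19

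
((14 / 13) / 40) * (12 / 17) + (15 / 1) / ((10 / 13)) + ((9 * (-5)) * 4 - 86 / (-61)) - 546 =-95050643 / 134810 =-705.07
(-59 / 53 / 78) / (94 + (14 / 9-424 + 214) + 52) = 177 / 774436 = 0.00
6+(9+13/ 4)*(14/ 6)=415/ 12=34.58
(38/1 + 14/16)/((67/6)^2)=2799/8978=0.31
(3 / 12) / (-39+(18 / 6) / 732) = -61 / 9515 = -0.01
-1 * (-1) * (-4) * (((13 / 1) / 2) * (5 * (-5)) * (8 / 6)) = 2600 / 3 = 866.67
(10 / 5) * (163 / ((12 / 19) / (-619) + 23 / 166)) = 636458276 / 268511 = 2370.32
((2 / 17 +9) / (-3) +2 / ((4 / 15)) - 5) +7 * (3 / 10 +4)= 7538 / 255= 29.56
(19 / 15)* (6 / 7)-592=-20682 / 35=-590.91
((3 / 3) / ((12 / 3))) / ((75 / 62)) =31 / 150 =0.21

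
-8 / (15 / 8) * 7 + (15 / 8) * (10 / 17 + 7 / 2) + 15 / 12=-20.95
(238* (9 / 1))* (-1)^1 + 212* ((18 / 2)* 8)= 13122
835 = 835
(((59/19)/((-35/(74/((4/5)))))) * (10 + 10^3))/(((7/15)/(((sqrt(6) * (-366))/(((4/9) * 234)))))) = 3026129175 * sqrt(6)/48412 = 153112.29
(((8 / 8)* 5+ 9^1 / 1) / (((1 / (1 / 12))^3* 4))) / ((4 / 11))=77 / 13824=0.01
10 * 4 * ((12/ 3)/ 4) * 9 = 360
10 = 10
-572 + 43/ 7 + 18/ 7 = -563.29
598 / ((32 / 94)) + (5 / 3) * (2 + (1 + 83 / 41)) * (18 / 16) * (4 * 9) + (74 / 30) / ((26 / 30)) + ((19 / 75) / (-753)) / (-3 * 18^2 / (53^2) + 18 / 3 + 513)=736268414281493681 / 350834974050600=2098.62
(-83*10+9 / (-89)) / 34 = -73879 / 3026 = -24.41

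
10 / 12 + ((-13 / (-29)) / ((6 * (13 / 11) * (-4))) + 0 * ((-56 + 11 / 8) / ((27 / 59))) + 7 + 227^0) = 6137 / 696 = 8.82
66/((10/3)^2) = 297/50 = 5.94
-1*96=-96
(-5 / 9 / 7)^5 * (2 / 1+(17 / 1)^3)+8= 7924132969 / 992436543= 7.98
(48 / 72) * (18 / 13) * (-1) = -12 / 13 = -0.92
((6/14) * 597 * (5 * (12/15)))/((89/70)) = 71640/89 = 804.94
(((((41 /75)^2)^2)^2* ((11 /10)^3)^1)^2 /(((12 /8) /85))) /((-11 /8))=-174563746693208413944304495516747 /37584734091069549322128295898437500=-0.00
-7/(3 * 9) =-7/27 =-0.26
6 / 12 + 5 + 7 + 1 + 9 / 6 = 15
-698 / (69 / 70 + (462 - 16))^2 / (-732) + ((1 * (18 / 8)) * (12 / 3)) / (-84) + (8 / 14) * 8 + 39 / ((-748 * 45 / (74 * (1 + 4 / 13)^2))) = 4.32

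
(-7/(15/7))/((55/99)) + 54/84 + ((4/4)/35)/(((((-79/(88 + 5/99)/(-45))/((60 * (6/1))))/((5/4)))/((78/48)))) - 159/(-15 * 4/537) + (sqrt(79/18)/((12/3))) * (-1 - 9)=2460.46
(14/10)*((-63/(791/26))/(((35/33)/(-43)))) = 332046/2825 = 117.54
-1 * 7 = -7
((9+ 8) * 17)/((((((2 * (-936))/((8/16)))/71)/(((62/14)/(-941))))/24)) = 636089/1027572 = 0.62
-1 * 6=-6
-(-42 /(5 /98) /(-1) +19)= -4211 /5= -842.20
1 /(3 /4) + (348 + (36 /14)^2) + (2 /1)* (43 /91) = 356.89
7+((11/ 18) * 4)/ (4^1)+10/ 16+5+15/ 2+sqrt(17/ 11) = sqrt(187)/ 11+1493/ 72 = 21.98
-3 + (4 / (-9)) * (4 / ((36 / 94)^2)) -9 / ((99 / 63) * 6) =-257815 / 16038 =-16.08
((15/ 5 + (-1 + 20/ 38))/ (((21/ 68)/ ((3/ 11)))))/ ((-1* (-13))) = 3264/ 19019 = 0.17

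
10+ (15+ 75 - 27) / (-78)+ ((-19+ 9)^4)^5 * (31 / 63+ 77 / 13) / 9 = 1050800000000000000135513 / 14742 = 71279337946004612680.47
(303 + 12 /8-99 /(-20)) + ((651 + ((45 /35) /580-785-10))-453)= -291861 /1015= -287.55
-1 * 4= -4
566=566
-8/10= -4/5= -0.80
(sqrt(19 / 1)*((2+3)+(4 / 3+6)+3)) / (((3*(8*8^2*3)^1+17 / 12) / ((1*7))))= 1288*sqrt(19) / 55313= 0.10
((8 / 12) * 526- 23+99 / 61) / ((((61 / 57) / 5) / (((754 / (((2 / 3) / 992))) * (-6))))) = -10356633078.85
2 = 2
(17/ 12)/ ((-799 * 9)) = -1/ 5076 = -0.00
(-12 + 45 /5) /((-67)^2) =-3 /4489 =-0.00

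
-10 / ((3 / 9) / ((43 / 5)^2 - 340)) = 39906 / 5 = 7981.20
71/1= 71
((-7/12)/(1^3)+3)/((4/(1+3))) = 29/12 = 2.42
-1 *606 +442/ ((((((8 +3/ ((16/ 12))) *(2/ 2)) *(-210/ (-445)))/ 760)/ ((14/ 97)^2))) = 972897238/ 1157307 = 840.66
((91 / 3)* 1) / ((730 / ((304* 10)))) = 27664 / 219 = 126.32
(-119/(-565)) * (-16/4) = -476/565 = -0.84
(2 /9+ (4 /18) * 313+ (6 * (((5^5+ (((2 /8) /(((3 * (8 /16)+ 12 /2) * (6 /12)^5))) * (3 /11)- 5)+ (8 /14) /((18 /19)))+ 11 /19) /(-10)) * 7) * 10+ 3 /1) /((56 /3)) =-176046941 /25080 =-7019.42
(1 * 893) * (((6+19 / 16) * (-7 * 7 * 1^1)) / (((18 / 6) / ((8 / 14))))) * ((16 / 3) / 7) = -410780 / 9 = -45642.22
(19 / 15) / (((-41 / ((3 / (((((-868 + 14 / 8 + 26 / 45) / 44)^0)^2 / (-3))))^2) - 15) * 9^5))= -19 / 13734360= -0.00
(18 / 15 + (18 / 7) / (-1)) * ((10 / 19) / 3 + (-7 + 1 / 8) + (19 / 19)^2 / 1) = 5198 / 665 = 7.82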